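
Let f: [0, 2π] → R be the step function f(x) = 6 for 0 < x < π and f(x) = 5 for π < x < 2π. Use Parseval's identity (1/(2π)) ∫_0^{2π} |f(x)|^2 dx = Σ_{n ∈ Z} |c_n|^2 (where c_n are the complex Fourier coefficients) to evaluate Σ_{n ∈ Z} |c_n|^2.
Σ |c_n|^2 = 61/2

Parseval equates the L^2 energy of f (normalised by 1/(2π)) with the ℓ^2 sum of its Fourier coefficients: (1/(2π)) ∫_0^{2π} |f|^2 = Σ |c_n|^2.
Compute the left side: (1/(2π)) [∫_0^π 6^2 dx + ∫_π^{2π} 5^2 dx] = (1/(2π)) · (36π + 25π) = (36 + 25)/2 = 61/2.
So Σ_{n ∈ Z} |c_n|^2 = 61/2.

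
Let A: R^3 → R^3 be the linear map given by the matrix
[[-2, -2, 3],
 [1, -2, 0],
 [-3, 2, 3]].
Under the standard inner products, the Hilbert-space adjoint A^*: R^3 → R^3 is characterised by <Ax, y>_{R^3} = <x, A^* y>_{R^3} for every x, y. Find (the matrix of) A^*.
A^* = A^T =
[[-2, 1, -3],
 [-2, -2, 2],
 [3, 0, 3]]

For real matrices with standard dot products, the defining identity <Ax, y> = <x, A^* y> gives (Ax)^T y = x^T (A^*) y, i.e. x^T A^T y = x^T (A^*) y. Since this holds for all x, y, we must have A^* = A^T. Therefore
A^* =
[[-2, 1, -3],
 [-2, -2, 2],
 [3, 0, 3]].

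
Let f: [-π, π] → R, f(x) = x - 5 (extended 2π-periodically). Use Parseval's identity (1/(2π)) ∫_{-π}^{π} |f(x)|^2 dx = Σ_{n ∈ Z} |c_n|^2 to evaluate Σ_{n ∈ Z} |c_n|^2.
Σ |c_n|^2 = π^2/3 + 25

Expand and integrate term by term over [-π, π]:
  ∫ (x)^2 dx = 1·(2π^3/3); ∫ 2·1·(-5)·x dx = 0 (odd integrand); ∫ (-5)^2 dx = 25·2π.
So (1/(2π)) ∫_{-π}^{π} (x - 5)^2 dx = 1π^2/3 + 25 = π^2/3 + 25.
Parseval ⇒ Σ |c_n|^2 = π^2/3 + 25.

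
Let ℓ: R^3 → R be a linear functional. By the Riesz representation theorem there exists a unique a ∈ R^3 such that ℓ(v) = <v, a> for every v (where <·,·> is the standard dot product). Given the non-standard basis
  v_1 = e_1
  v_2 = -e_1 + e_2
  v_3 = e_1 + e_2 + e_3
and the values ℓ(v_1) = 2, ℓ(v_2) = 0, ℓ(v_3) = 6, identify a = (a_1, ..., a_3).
a = (2, 2, 2)

Write a = (a_1, ..., a_3) in the standard basis. For each basis vector v_i, ℓ(v_i) = <v_i, a> is a linear equation in the a_j's. Collect the n equations into a matrix system V a = ℓ, where row i of V is v_i (expressed in the standard basis). Since V is invertible (lower-triangular with 1s on the diagonal, up to permutation), solve by back-substitution:
  V =
[[1, 0, 0],
 [-1, 1, 0],
 [1, 1, 1]]
  V a = (2, 0, 6)
Solving gives a = (2, 2, 2).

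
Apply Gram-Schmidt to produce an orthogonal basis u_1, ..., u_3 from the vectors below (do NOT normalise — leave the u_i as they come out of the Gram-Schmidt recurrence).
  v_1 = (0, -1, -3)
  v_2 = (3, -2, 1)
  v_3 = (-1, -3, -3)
Orthogonal basis:
  u_1 = (0, -1, -3)
  u_2 = (3, -21/10, 7/10)
  u_3 = (-175/139, -225/139, 75/139)

Apply the Gram-Schmidt recurrence
  u_1 = v_1
  u_i = v_i − Σ_{j<i} ((v_i · u_j) / (u_j · u_j)) · u_j.

Step by step this gives:
  u_1 = (0, -1, -3)
  u_2 = (3, -21/10, 7/10)
  u_3 = (-175/139, -225/139, 75/139)

Orthogonality check:
  u_2 · u_1 = 0 (should be 0)
  u_3 · u_1 = 0 (should be 0)
  u_3 · u_2 = 0 (should be 0)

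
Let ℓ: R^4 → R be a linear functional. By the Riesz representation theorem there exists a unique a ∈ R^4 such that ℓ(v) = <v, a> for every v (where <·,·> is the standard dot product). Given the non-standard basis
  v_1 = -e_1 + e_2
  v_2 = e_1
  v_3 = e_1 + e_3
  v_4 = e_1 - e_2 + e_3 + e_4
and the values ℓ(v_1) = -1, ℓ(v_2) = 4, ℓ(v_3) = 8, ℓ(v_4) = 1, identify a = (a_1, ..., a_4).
a = (4, 3, 4, -4)

Write a = (a_1, ..., a_4) in the standard basis. For each basis vector v_i, ℓ(v_i) = <v_i, a> is a linear equation in the a_j's. Collect the n equations into a matrix system V a = ℓ, where row i of V is v_i (expressed in the standard basis). Since V is invertible (lower-triangular with 1s on the diagonal, up to permutation), solve by back-substitution:
  V =
[[-1, 1, 0, 0],
 [1, 0, 0, 0],
 [1, 0, 1, 0],
 [1, -1, 1, 1]]
  V a = (-1, 4, 8, 1)
Solving gives a = (4, 3, 4, -4).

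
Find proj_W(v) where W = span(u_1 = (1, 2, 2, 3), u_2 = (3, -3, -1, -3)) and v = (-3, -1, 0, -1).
proj_W(v) = (-191/77, -17/154, -183/154, -75/77)

Set up U = [u_1 | ... | u_2] ∈ R^(4×2). The projector onto W = col(U) is P = U (U^T U)^(-1) U^T.
Compute U^T U =
  [18, -14]
  [-14, 28],
and U^T v = (-8, -3).
Solve U^T U · c = U^T v for the coefficients: c = (-19/22, -83/154). The projection is proj_W(v) = U c.
Check: (v - proj_W(v)) · u_1 = 0  (should be 0).
Check: (v - proj_W(v)) · u_2 = 0  (should be 0).
Result: proj_W(v) = (-191/77, -17/154, -183/154, -75/77).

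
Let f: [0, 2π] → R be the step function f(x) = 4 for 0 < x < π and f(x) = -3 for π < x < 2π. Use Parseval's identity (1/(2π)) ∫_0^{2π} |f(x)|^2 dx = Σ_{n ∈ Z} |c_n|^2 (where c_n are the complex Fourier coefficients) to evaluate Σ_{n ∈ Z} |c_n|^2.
Σ |c_n|^2 = 25/2

Parseval equates the L^2 energy of f (normalised by 1/(2π)) with the ℓ^2 sum of its Fourier coefficients: (1/(2π)) ∫_0^{2π} |f|^2 = Σ |c_n|^2.
Compute the left side: (1/(2π)) [∫_0^π 4^2 dx + ∫_π^{2π} (-3)^2 dx] = (1/(2π)) · (16π + 9π) = (16 + 9)/2 = 25/2.
So Σ_{n ∈ Z} |c_n|^2 = 25/2.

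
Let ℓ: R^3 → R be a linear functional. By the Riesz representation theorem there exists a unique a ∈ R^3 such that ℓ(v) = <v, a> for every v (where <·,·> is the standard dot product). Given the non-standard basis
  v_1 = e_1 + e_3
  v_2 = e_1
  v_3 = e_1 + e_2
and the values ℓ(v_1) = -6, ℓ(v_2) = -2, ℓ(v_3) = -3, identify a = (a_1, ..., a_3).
a = (-2, -1, -4)

Write a = (a_1, ..., a_3) in the standard basis. For each basis vector v_i, ℓ(v_i) = <v_i, a> is a linear equation in the a_j's. Collect the n equations into a matrix system V a = ℓ, where row i of V is v_i (expressed in the standard basis). Since V is invertible (lower-triangular with 1s on the diagonal, up to permutation), solve by back-substitution:
  V =
[[1, 0, 1],
 [1, 0, 0],
 [1, 1, 0]]
  V a = (-6, -2, -3)
Solving gives a = (-2, -1, -4).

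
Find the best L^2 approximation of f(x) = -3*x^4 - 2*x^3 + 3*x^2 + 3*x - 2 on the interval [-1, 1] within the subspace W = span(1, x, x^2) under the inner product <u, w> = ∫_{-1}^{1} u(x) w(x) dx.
g(x) = 3*x^2/7 + 9*x/5 - 61/35

The best approximation g ∈ W is the orthogonal projection of f onto W. Writing g = a_0 + a_1 x + a_2 x^2, the coefficients solve the normal equations G · a = b where
  G_{ij} = <φ_i, φ_j> and b_i = <f, φ_i>, with φ_0 = 1, φ_1 = x, φ_2 = x^2.
G =
  [2, 0, 2/3]
  [0, 2/3, 0]
  [2/3, 0, 2/5],
b = (-16/5, 6/5, -104/105).
Solving gives a_0 = -61/35, a_1 = 9/5, a_2 = 3/7, so
  g(x) = 3*x^2/7 + 9*x/5 - 61/35.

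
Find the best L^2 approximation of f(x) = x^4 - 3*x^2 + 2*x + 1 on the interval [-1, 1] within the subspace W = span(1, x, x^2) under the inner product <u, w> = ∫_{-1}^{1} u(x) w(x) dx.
g(x) = -15*x^2/7 + 2*x + 32/35

The best approximation g ∈ W is the orthogonal projection of f onto W. Writing g = a_0 + a_1 x + a_2 x^2, the coefficients solve the normal equations G · a = b where
  G_{ij} = <φ_i, φ_j> and b_i = <f, φ_i>, with φ_0 = 1, φ_1 = x, φ_2 = x^2.
G =
  [2, 0, 2/3]
  [0, 2/3, 0]
  [2/3, 0, 2/5],
b = (2/5, 4/3, -26/105).
Solving gives a_0 = 32/35, a_1 = 2, a_2 = -15/7, so
  g(x) = -15*x^2/7 + 2*x + 32/35.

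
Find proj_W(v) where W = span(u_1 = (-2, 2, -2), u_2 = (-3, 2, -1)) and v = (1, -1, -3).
proj_W(v) = (5/3, 1/3, -7/3)

Set up U = [u_1 | ... | u_2] ∈ R^(3×2). The projector onto W = col(U) is P = U (U^T U)^(-1) U^T.
Compute U^T U =
  [12, 12]
  [12, 14],
and U^T v = (2, -2).
Solve U^T U · c = U^T v for the coefficients: c = (13/6, -2). The projection is proj_W(v) = U c.
Check: (v - proj_W(v)) · u_1 = 0  (should be 0).
Check: (v - proj_W(v)) · u_2 = 0  (should be 0).
Result: proj_W(v) = (5/3, 1/3, -7/3).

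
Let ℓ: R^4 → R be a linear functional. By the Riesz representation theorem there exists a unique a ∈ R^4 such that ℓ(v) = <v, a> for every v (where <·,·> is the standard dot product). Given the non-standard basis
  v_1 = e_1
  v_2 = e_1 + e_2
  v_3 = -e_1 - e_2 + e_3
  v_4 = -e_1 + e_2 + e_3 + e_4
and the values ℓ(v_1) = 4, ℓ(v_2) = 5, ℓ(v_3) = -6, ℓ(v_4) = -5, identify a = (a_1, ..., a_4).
a = (4, 1, -1, -1)

Write a = (a_1, ..., a_4) in the standard basis. For each basis vector v_i, ℓ(v_i) = <v_i, a> is a linear equation in the a_j's. Collect the n equations into a matrix system V a = ℓ, where row i of V is v_i (expressed in the standard basis). Since V is invertible (lower-triangular with 1s on the diagonal, up to permutation), solve by back-substitution:
  V =
[[1, 0, 0, 0],
 [1, 1, 0, 0],
 [-1, -1, 1, 0],
 [-1, 1, 1, 1]]
  V a = (4, 5, -6, -5)
Solving gives a = (4, 1, -1, -1).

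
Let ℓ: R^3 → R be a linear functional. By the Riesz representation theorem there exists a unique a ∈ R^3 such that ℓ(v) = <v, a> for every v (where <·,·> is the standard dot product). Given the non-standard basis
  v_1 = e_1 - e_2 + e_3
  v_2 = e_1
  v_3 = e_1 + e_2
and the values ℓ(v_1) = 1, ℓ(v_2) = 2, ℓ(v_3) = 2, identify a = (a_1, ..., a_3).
a = (2, 0, -1)

Write a = (a_1, ..., a_3) in the standard basis. For each basis vector v_i, ℓ(v_i) = <v_i, a> is a linear equation in the a_j's. Collect the n equations into a matrix system V a = ℓ, where row i of V is v_i (expressed in the standard basis). Since V is invertible (lower-triangular with 1s on the diagonal, up to permutation), solve by back-substitution:
  V =
[[1, -1, 1],
 [1, 0, 0],
 [1, 1, 0]]
  V a = (1, 2, 2)
Solving gives a = (2, 0, -1).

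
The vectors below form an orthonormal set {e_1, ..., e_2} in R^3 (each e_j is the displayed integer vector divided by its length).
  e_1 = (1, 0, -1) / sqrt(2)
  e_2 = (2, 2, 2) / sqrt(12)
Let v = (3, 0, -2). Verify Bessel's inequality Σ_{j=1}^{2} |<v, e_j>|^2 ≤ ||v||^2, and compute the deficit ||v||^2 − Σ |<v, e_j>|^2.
Σ |<v, e_j>|^2 = 77/6; ||v||^2 = 13; deficit = 1/6

Write each e_j = u_j / sqrt(<u_j, u_j>) where u_j is the displayed integer vector. Then <v, e_j> = <v, u_j> / sqrt(<u_j, u_j>), so |<v, e_j>|^2 = <v, u_j>^2 / <u_j, u_j>.
Coefficients: <v, e_1> = 5/sqrt(2), <v, e_2> = 2/sqrt(12).
Square and sum: Σ |<v, e_j>|^2 = 77/6.
Compute ||v||^2 = v·v = 13.
Deficit = 13 − 77/6 = 1/6 ≥ 0, confirming Bessel's inequality. (The deficit equals ||v − Σ <v,e_j> e_j||^2, the squared distance from v to span{e_j}.)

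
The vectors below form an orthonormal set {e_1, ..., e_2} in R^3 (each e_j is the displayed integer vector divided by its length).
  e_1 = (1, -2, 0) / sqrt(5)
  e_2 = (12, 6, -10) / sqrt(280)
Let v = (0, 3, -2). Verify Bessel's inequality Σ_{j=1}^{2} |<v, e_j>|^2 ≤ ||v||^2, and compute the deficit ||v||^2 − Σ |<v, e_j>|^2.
Σ |<v, e_j>|^2 = 173/14; ||v||^2 = 13; deficit = 9/14

Write each e_j = u_j / sqrt(<u_j, u_j>) where u_j is the displayed integer vector. Then <v, e_j> = <v, u_j> / sqrt(<u_j, u_j>), so |<v, e_j>|^2 = <v, u_j>^2 / <u_j, u_j>.
Coefficients: <v, e_1> = -6/sqrt(5), <v, e_2> = 38/sqrt(280).
Square and sum: Σ |<v, e_j>|^2 = 173/14.
Compute ||v||^2 = v·v = 13.
Deficit = 13 − 173/14 = 9/14 ≥ 0, confirming Bessel's inequality. (The deficit equals ||v − Σ <v,e_j> e_j||^2, the squared distance from v to span{e_j}.)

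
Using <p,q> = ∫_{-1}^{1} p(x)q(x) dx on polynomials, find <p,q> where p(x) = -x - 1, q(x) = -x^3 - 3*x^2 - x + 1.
<p,q> = 16/15

Expand the product: p(x)·q(x) = x^4 + 4*x^3 + 4*x^2 - 1.
∫_{-1}^{1} of each monomial x^k gives [2/(k+1) if k even, 0 if k odd]. Integrating term-by-term (or equivalently evaluating the antiderivative F(x) = x^5/5 + x^4 + 4*x^3/3 - x at the endpoints):
  F(1) − F(−1) = 23/15 − (7/15) = 16/15.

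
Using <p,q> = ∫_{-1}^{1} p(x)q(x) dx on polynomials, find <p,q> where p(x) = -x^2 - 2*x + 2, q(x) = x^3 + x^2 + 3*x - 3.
<p,q> = -208/15

Expand the product: p(x)·q(x) = -x^5 - 3*x^4 - 3*x^3 - x^2 + 12*x - 6.
∫_{-1}^{1} of each monomial x^k gives [2/(k+1) if k even, 0 if k odd]. Integrating term-by-term (or equivalently evaluating the antiderivative F(x) = -x^6/6 - 3*x^5/5 - 3*x^4/4 - x^3/3 + 6*x^2 - 6*x at the endpoints):
  F(1) − F(−1) = -37/20 − (721/60) = -208/15.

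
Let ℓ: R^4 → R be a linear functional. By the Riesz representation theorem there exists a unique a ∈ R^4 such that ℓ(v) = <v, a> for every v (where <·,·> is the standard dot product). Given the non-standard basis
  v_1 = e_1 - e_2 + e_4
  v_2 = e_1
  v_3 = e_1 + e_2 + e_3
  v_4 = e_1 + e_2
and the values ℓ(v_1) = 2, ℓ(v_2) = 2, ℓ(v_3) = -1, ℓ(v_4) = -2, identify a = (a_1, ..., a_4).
a = (2, -4, 1, -4)

Write a = (a_1, ..., a_4) in the standard basis. For each basis vector v_i, ℓ(v_i) = <v_i, a> is a linear equation in the a_j's. Collect the n equations into a matrix system V a = ℓ, where row i of V is v_i (expressed in the standard basis). Since V is invertible (lower-triangular with 1s on the diagonal, up to permutation), solve by back-substitution:
  V =
[[1, -1, 0, 1],
 [1, 0, 0, 0],
 [1, 1, 1, 0],
 [1, 1, 0, 0]]
  V a = (2, 2, -1, -2)
Solving gives a = (2, -4, 1, -4).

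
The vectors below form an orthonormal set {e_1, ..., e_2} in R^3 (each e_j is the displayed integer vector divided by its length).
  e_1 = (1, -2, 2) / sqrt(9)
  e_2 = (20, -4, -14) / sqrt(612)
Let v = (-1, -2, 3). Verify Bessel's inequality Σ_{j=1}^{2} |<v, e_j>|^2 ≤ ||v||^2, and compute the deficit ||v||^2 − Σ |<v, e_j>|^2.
Σ |<v, e_j>|^2 = 234/17; ||v||^2 = 14; deficit = 4/17

Write each e_j = u_j / sqrt(<u_j, u_j>) where u_j is the displayed integer vector. Then <v, e_j> = <v, u_j> / sqrt(<u_j, u_j>), so |<v, e_j>|^2 = <v, u_j>^2 / <u_j, u_j>.
Coefficients: <v, e_1> = 9/sqrt(9), <v, e_2> = -54/sqrt(612).
Square and sum: Σ |<v, e_j>|^2 = 234/17.
Compute ||v||^2 = v·v = 14.
Deficit = 14 − 234/17 = 4/17 ≥ 0, confirming Bessel's inequality. (The deficit equals ||v − Σ <v,e_j> e_j||^2, the squared distance from v to span{e_j}.)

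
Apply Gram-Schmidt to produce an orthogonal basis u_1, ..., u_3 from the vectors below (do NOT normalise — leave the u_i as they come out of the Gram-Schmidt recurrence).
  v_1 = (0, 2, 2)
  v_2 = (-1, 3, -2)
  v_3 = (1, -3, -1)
Orthogonal basis:
  u_1 = (0, 2, 2)
  u_2 = (-1, 5/2, -5/2)
  u_3 = (5/9, 1/9, -1/9)

Apply the Gram-Schmidt recurrence
  u_1 = v_1
  u_i = v_i − Σ_{j<i} ((v_i · u_j) / (u_j · u_j)) · u_j.

Step by step this gives:
  u_1 = (0, 2, 2)
  u_2 = (-1, 5/2, -5/2)
  u_3 = (5/9, 1/9, -1/9)

Orthogonality check:
  u_2 · u_1 = 0 (should be 0)
  u_3 · u_1 = 0 (should be 0)
  u_3 · u_2 = 0 (should be 0)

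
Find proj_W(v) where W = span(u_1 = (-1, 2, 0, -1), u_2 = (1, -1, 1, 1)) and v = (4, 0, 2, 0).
proj_W(v) = (3/2, -1/2, 5/2, 3/2)

Set up U = [u_1 | ... | u_2] ∈ R^(4×2). The projector onto W = col(U) is P = U (U^T U)^(-1) U^T.
Compute U^T U =
  [6, -4]
  [-4, 4],
and U^T v = (-4, 6).
Solve U^T U · c = U^T v for the coefficients: c = (1, 5/2). The projection is proj_W(v) = U c.
Check: (v - proj_W(v)) · u_1 = 0  (should be 0).
Check: (v - proj_W(v)) · u_2 = 0  (should be 0).
Result: proj_W(v) = (3/2, -1/2, 5/2, 3/2).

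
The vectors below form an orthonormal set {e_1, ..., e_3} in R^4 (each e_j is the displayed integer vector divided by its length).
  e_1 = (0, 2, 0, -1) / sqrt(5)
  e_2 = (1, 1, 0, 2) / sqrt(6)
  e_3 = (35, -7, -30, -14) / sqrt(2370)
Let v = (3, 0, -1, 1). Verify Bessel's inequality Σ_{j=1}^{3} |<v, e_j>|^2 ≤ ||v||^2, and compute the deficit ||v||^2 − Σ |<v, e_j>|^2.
Σ |<v, e_j>|^2 = 833/79; ||v||^2 = 11; deficit = 36/79

Write each e_j = u_j / sqrt(<u_j, u_j>) where u_j is the displayed integer vector. Then <v, e_j> = <v, u_j> / sqrt(<u_j, u_j>), so |<v, e_j>|^2 = <v, u_j>^2 / <u_j, u_j>.
Coefficients: <v, e_1> = -1/sqrt(5), <v, e_2> = 5/sqrt(6), <v, e_3> = 121/sqrt(2370).
Square and sum: Σ |<v, e_j>|^2 = 833/79.
Compute ||v||^2 = v·v = 11.
Deficit = 11 − 833/79 = 36/79 ≥ 0, confirming Bessel's inequality. (The deficit equals ||v − Σ <v,e_j> e_j||^2, the squared distance from v to span{e_j}.)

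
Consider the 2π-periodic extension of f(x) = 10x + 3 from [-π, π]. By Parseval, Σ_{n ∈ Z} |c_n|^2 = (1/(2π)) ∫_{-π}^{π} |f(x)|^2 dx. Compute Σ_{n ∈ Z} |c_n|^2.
Σ |c_n|^2 = 100π^2/3 + 9

Expand and integrate term by term over [-π, π]:
  ∫ (10x)^2 dx = 100·(2π^3/3); ∫ 2·10·(3)·x dx = 0 (odd integrand); ∫ 3^2 dx = 9·2π.
So (1/(2π)) ∫_{-π}^{π} (10x + 3)^2 dx = 100π^2/3 + 9 = 100π^2/3 + 9.
Parseval ⇒ Σ |c_n|^2 = 100π^2/3 + 9.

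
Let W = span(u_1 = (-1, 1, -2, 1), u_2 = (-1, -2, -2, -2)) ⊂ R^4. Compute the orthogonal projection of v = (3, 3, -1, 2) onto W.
proj_W(v) = (1/5, 5/2, 2/5, 5/2)

Set up U = [u_1 | ... | u_2] ∈ R^(4×2). The projector onto W = col(U) is P = U (U^T U)^(-1) U^T.
Compute U^T U =
  [7, 1]
  [1, 13],
and U^T v = (4, -11).
Solve U^T U · c = U^T v for the coefficients: c = (7/10, -9/10). The projection is proj_W(v) = U c.
Check: (v - proj_W(v)) · u_1 = 0  (should be 0).
Check: (v - proj_W(v)) · u_2 = 0  (should be 0).
Result: proj_W(v) = (1/5, 5/2, 2/5, 5/2).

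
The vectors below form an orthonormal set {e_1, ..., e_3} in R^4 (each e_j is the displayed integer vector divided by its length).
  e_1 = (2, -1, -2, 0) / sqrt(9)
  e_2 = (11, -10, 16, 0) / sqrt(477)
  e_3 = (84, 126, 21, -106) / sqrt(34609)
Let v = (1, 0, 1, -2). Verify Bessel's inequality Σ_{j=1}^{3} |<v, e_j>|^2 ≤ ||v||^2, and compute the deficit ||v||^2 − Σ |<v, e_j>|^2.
Σ |<v, e_j>|^2 = 2894/653; ||v||^2 = 6; deficit = 1024/653

Write each e_j = u_j / sqrt(<u_j, u_j>) where u_j is the displayed integer vector. Then <v, e_j> = <v, u_j> / sqrt(<u_j, u_j>), so |<v, e_j>|^2 = <v, u_j>^2 / <u_j, u_j>.
Coefficients: <v, e_1> = 0/sqrt(9), <v, e_2> = 27/sqrt(477), <v, e_3> = 317/sqrt(34609).
Square and sum: Σ |<v, e_j>|^2 = 2894/653.
Compute ||v||^2 = v·v = 6.
Deficit = 6 − 2894/653 = 1024/653 ≥ 0, confirming Bessel's inequality. (The deficit equals ||v − Σ <v,e_j> e_j||^2, the squared distance from v to span{e_j}.)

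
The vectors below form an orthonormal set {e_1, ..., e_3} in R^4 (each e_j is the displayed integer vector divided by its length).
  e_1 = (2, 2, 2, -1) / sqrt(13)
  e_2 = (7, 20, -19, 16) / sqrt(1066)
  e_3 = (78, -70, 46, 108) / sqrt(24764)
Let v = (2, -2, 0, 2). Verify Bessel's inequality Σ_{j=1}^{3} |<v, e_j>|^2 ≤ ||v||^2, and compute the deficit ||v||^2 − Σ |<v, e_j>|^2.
Σ |<v, e_j>|^2 = 1650/151; ||v||^2 = 12; deficit = 162/151

Write each e_j = u_j / sqrt(<u_j, u_j>) where u_j is the displayed integer vector. Then <v, e_j> = <v, u_j> / sqrt(<u_j, u_j>), so |<v, e_j>|^2 = <v, u_j>^2 / <u_j, u_j>.
Coefficients: <v, e_1> = -2/sqrt(13), <v, e_2> = 6/sqrt(1066), <v, e_3> = 512/sqrt(24764).
Square and sum: Σ |<v, e_j>|^2 = 1650/151.
Compute ||v||^2 = v·v = 12.
Deficit = 12 − 1650/151 = 162/151 ≥ 0, confirming Bessel's inequality. (The deficit equals ||v − Σ <v,e_j> e_j||^2, the squared distance from v to span{e_j}.)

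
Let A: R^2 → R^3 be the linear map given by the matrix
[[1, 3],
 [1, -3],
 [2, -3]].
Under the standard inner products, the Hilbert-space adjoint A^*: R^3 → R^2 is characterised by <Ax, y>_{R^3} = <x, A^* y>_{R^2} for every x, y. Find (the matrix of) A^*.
A^* = A^T =
[[1, 1, 2],
 [3, -3, -3]]

For real matrices with standard dot products, the defining identity <Ax, y> = <x, A^* y> gives (Ax)^T y = x^T (A^*) y, i.e. x^T A^T y = x^T (A^*) y. Since this holds for all x, y, we must have A^* = A^T. Therefore
A^* =
[[1, 1, 2],
 [3, -3, -3]].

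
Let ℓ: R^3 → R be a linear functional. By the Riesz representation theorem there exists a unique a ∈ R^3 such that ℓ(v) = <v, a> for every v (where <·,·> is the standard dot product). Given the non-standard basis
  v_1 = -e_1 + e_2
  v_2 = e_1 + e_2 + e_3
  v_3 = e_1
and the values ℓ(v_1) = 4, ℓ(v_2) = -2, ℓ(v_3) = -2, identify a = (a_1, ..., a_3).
a = (-2, 2, -2)

Write a = (a_1, ..., a_3) in the standard basis. For each basis vector v_i, ℓ(v_i) = <v_i, a> is a linear equation in the a_j's. Collect the n equations into a matrix system V a = ℓ, where row i of V is v_i (expressed in the standard basis). Since V is invertible (lower-triangular with 1s on the diagonal, up to permutation), solve by back-substitution:
  V =
[[-1, 1, 0],
 [1, 1, 1],
 [1, 0, 0]]
  V a = (4, -2, -2)
Solving gives a = (-2, 2, -2).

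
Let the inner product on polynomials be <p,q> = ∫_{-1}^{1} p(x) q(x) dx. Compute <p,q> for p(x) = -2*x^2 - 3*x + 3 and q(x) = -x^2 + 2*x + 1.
<p,q> = -8/15

Expand the product: p(x)·q(x) = 2*x^4 - x^3 - 11*x^2 + 3*x + 3.
∫_{-1}^{1} of each monomial x^k gives [2/(k+1) if k even, 0 if k odd]. Integrating term-by-term (or equivalently evaluating the antiderivative F(x) = 2*x^5/5 - x^4/4 - 11*x^3/3 + 3*x^2/2 + 3*x at the endpoints):
  F(1) − F(−1) = 59/60 − (91/60) = -8/15.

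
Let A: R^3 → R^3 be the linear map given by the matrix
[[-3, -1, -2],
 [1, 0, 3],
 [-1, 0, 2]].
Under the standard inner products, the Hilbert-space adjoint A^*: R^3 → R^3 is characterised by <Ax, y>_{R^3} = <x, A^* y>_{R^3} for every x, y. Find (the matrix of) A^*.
A^* = A^T =
[[-3, 1, -1],
 [-1, 0, 0],
 [-2, 3, 2]]

For real matrices with standard dot products, the defining identity <Ax, y> = <x, A^* y> gives (Ax)^T y = x^T (A^*) y, i.e. x^T A^T y = x^T (A^*) y. Since this holds for all x, y, we must have A^* = A^T. Therefore
A^* =
[[-3, 1, -1],
 [-1, 0, 0],
 [-2, 3, 2]].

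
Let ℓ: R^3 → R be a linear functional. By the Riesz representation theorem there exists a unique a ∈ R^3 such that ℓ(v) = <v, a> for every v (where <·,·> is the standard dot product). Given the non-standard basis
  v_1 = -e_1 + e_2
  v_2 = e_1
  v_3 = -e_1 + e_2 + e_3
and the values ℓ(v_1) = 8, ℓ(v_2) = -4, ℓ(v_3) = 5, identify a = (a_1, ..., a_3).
a = (-4, 4, -3)

Write a = (a_1, ..., a_3) in the standard basis. For each basis vector v_i, ℓ(v_i) = <v_i, a> is a linear equation in the a_j's. Collect the n equations into a matrix system V a = ℓ, where row i of V is v_i (expressed in the standard basis). Since V is invertible (lower-triangular with 1s on the diagonal, up to permutation), solve by back-substitution:
  V =
[[-1, 1, 0],
 [1, 0, 0],
 [-1, 1, 1]]
  V a = (8, -4, 5)
Solving gives a = (-4, 4, -3).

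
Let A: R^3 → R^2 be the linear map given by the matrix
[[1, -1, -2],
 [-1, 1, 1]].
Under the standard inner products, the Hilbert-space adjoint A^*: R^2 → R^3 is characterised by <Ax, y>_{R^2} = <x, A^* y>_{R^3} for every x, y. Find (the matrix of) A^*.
A^* = A^T =
[[1, -1],
 [-1, 1],
 [-2, 1]]

For real matrices with standard dot products, the defining identity <Ax, y> = <x, A^* y> gives (Ax)^T y = x^T (A^*) y, i.e. x^T A^T y = x^T (A^*) y. Since this holds for all x, y, we must have A^* = A^T. Therefore
A^* =
[[1, -1],
 [-1, 1],
 [-2, 1]].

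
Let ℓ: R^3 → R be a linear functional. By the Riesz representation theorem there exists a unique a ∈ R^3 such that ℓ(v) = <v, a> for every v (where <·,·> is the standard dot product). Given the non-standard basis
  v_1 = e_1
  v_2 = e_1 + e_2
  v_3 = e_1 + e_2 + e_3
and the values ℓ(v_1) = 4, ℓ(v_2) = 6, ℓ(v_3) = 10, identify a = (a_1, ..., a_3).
a = (4, 2, 4)

Write a = (a_1, ..., a_3) in the standard basis. For each basis vector v_i, ℓ(v_i) = <v_i, a> is a linear equation in the a_j's. Collect the n equations into a matrix system V a = ℓ, where row i of V is v_i (expressed in the standard basis). Since V is invertible (lower-triangular with 1s on the diagonal, up to permutation), solve by back-substitution:
  V =
[[1, 0, 0],
 [1, 1, 0],
 [1, 1, 1]]
  V a = (4, 6, 10)
Solving gives a = (4, 2, 4).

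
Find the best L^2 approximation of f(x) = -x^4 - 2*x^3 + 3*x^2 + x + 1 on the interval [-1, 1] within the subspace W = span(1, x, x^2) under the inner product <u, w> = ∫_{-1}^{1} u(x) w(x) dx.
g(x) = 15*x^2/7 - x/5 + 38/35

The best approximation g ∈ W is the orthogonal projection of f onto W. Writing g = a_0 + a_1 x + a_2 x^2, the coefficients solve the normal equations G · a = b where
  G_{ij} = <φ_i, φ_j> and b_i = <f, φ_i>, with φ_0 = 1, φ_1 = x, φ_2 = x^2.
G =
  [2, 0, 2/3]
  [0, 2/3, 0]
  [2/3, 0, 2/5],
b = (18/5, -2/15, 166/105).
Solving gives a_0 = 38/35, a_1 = -1/5, a_2 = 15/7, so
  g(x) = 15*x^2/7 - x/5 + 38/35.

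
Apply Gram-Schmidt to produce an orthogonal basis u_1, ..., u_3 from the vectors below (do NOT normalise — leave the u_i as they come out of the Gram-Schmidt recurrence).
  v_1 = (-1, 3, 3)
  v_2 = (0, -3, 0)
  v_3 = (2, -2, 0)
Orthogonal basis:
  u_1 = (-1, 3, 3)
  u_2 = (-9/19, -30/19, 27/19)
  u_3 = (9/5, 0, 3/5)

Apply the Gram-Schmidt recurrence
  u_1 = v_1
  u_i = v_i − Σ_{j<i} ((v_i · u_j) / (u_j · u_j)) · u_j.

Step by step this gives:
  u_1 = (-1, 3, 3)
  u_2 = (-9/19, -30/19, 27/19)
  u_3 = (9/5, 0, 3/5)

Orthogonality check:
  u_2 · u_1 = 0 (should be 0)
  u_3 · u_1 = 0 (should be 0)
  u_3 · u_2 = 0 (should be 0)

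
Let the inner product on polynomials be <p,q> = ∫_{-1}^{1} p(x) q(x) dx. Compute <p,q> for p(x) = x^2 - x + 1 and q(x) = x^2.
<p,q> = 16/15

Expand the product: p(x)·q(x) = x^4 - x^3 + x^2.
∫_{-1}^{1} of each monomial x^k gives [2/(k+1) if k even, 0 if k odd]. Integrating term-by-term (or equivalently evaluating the antiderivative F(x) = x^5/5 - x^4/4 + x^3/3 at the endpoints):
  F(1) − F(−1) = 17/60 − (-47/60) = 16/15.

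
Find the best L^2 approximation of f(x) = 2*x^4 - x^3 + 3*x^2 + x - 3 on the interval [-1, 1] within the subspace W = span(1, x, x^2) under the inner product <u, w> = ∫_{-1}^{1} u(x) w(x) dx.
g(x) = 33*x^2/7 + 2*x/5 - 111/35

The best approximation g ∈ W is the orthogonal projection of f onto W. Writing g = a_0 + a_1 x + a_2 x^2, the coefficients solve the normal equations G · a = b where
  G_{ij} = <φ_i, φ_j> and b_i = <f, φ_i>, with φ_0 = 1, φ_1 = x, φ_2 = x^2.
G =
  [2, 0, 2/3]
  [0, 2/3, 0]
  [2/3, 0, 2/5],
b = (-16/5, 4/15, -8/35).
Solving gives a_0 = -111/35, a_1 = 2/5, a_2 = 33/7, so
  g(x) = 33*x^2/7 + 2*x/5 - 111/35.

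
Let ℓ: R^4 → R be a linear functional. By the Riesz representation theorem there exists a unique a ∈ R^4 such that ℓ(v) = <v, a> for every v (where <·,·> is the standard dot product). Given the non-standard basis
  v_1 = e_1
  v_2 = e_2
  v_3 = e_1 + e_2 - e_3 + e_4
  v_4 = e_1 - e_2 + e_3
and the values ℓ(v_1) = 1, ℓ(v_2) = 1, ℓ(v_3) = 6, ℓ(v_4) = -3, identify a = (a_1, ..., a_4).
a = (1, 1, -3, 1)

Write a = (a_1, ..., a_4) in the standard basis. For each basis vector v_i, ℓ(v_i) = <v_i, a> is a linear equation in the a_j's. Collect the n equations into a matrix system V a = ℓ, where row i of V is v_i (expressed in the standard basis). Since V is invertible (lower-triangular with 1s on the diagonal, up to permutation), solve by back-substitution:
  V =
[[1, 0, 0, 0],
 [0, 1, 0, 0],
 [1, 1, -1, 1],
 [1, -1, 1, 0]]
  V a = (1, 1, 6, -3)
Solving gives a = (1, 1, -3, 1).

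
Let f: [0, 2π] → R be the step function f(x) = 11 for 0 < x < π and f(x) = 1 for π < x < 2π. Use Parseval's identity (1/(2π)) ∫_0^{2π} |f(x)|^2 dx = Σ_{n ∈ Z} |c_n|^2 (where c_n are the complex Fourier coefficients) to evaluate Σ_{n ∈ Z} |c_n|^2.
Σ |c_n|^2 = 61

Parseval equates the L^2 energy of f (normalised by 1/(2π)) with the ℓ^2 sum of its Fourier coefficients: (1/(2π)) ∫_0^{2π} |f|^2 = Σ |c_n|^2.
Compute the left side: (1/(2π)) [∫_0^π 11^2 dx + ∫_π^{2π} 1^2 dx] = (1/(2π)) · (121π + 1π) = (121 + 1)/2 = 61.
So Σ_{n ∈ Z} |c_n|^2 = 61.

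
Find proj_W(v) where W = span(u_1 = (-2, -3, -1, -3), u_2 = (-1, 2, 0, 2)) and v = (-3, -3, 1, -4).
proj_W(v) = (-255/107, -358/107, -124/107, -358/107)

Set up U = [u_1 | ... | u_2] ∈ R^(4×2). The projector onto W = col(U) is P = U (U^T U)^(-1) U^T.
Compute U^T U =
  [23, -10]
  [-10, 9],
and U^T v = (26, -11).
Solve U^T U · c = U^T v for the coefficients: c = (124/107, 7/107). The projection is proj_W(v) = U c.
Check: (v - proj_W(v)) · u_1 = 0  (should be 0).
Check: (v - proj_W(v)) · u_2 = 0  (should be 0).
Result: proj_W(v) = (-255/107, -358/107, -124/107, -358/107).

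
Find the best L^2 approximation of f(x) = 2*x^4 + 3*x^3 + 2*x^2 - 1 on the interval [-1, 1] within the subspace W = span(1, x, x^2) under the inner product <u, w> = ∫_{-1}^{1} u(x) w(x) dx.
g(x) = 26*x^2/7 + 9*x/5 - 41/35

The best approximation g ∈ W is the orthogonal projection of f onto W. Writing g = a_0 + a_1 x + a_2 x^2, the coefficients solve the normal equations G · a = b where
  G_{ij} = <φ_i, φ_j> and b_i = <f, φ_i>, with φ_0 = 1, φ_1 = x, φ_2 = x^2.
G =
  [2, 0, 2/3]
  [0, 2/3, 0]
  [2/3, 0, 2/5],
b = (2/15, 6/5, 74/105).
Solving gives a_0 = -41/35, a_1 = 9/5, a_2 = 26/7, so
  g(x) = 26*x^2/7 + 9*x/5 - 41/35.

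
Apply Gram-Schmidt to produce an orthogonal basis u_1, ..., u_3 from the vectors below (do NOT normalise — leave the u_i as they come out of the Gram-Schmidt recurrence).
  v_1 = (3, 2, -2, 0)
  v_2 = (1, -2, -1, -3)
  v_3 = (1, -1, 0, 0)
Orthogonal basis:
  u_1 = (3, 2, -2, 0)
  u_2 = (14/17, -36/17, -15/17, -3)
  u_3 = (84/127, -89/127, 37/127, 75/127)

Apply the Gram-Schmidt recurrence
  u_1 = v_1
  u_i = v_i − Σ_{j<i} ((v_i · u_j) / (u_j · u_j)) · u_j.

Step by step this gives:
  u_1 = (3, 2, -2, 0)
  u_2 = (14/17, -36/17, -15/17, -3)
  u_3 = (84/127, -89/127, 37/127, 75/127)

Orthogonality check:
  u_2 · u_1 = 0 (should be 0)
  u_3 · u_1 = 0 (should be 0)
  u_3 · u_2 = 0 (should be 0)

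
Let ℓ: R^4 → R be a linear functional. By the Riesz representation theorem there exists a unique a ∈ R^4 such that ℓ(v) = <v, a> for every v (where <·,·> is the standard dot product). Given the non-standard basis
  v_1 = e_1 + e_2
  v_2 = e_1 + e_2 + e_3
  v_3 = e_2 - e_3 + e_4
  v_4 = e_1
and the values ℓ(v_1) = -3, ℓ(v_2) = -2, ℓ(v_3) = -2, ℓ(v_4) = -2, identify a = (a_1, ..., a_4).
a = (-2, -1, 1, 0)

Write a = (a_1, ..., a_4) in the standard basis. For each basis vector v_i, ℓ(v_i) = <v_i, a> is a linear equation in the a_j's. Collect the n equations into a matrix system V a = ℓ, where row i of V is v_i (expressed in the standard basis). Since V is invertible (lower-triangular with 1s on the diagonal, up to permutation), solve by back-substitution:
  V =
[[1, 1, 0, 0],
 [1, 1, 1, 0],
 [0, 1, -1, 1],
 [1, 0, 0, 0]]
  V a = (-3, -2, -2, -2)
Solving gives a = (-2, -1, 1, 0).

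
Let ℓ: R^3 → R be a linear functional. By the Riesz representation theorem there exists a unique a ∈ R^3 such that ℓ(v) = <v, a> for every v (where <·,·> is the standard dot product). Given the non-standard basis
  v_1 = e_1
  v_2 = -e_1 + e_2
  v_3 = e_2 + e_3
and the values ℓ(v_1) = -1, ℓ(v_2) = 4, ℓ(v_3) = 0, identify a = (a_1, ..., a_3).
a = (-1, 3, -3)

Write a = (a_1, ..., a_3) in the standard basis. For each basis vector v_i, ℓ(v_i) = <v_i, a> is a linear equation in the a_j's. Collect the n equations into a matrix system V a = ℓ, where row i of V is v_i (expressed in the standard basis). Since V is invertible (lower-triangular with 1s on the diagonal, up to permutation), solve by back-substitution:
  V =
[[1, 0, 0],
 [-1, 1, 0],
 [0, 1, 1]]
  V a = (-1, 4, 0)
Solving gives a = (-1, 3, -3).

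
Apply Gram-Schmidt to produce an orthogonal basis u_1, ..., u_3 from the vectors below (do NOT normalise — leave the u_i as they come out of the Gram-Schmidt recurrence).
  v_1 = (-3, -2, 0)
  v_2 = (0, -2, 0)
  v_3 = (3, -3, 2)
Orthogonal basis:
  u_1 = (-3, -2, 0)
  u_2 = (12/13, -18/13, 0)
  u_3 = (0, 0, 2)

Apply the Gram-Schmidt recurrence
  u_1 = v_1
  u_i = v_i − Σ_{j<i} ((v_i · u_j) / (u_j · u_j)) · u_j.

Step by step this gives:
  u_1 = (-3, -2, 0)
  u_2 = (12/13, -18/13, 0)
  u_3 = (0, 0, 2)

Orthogonality check:
  u_2 · u_1 = 0 (should be 0)
  u_3 · u_1 = 0 (should be 0)
  u_3 · u_2 = 0 (should be 0)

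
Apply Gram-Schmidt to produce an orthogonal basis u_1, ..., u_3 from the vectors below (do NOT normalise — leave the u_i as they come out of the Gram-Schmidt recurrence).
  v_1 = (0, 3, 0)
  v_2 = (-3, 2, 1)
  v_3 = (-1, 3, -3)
Orthogonal basis:
  u_1 = (0, 3, 0)
  u_2 = (-3, 0, 1)
  u_3 = (-1, 0, -3)

Apply the Gram-Schmidt recurrence
  u_1 = v_1
  u_i = v_i − Σ_{j<i} ((v_i · u_j) / (u_j · u_j)) · u_j.

Step by step this gives:
  u_1 = (0, 3, 0)
  u_2 = (-3, 0, 1)
  u_3 = (-1, 0, -3)

Orthogonality check:
  u_2 · u_1 = 0 (should be 0)
  u_3 · u_1 = 0 (should be 0)
  u_3 · u_2 = 0 (should be 0)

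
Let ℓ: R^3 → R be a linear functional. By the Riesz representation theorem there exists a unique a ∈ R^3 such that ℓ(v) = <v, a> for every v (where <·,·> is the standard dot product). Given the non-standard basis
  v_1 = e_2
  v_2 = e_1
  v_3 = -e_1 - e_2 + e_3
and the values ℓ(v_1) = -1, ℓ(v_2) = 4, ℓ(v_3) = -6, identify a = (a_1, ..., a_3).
a = (4, -1, -3)

Write a = (a_1, ..., a_3) in the standard basis. For each basis vector v_i, ℓ(v_i) = <v_i, a> is a linear equation in the a_j's. Collect the n equations into a matrix system V a = ℓ, where row i of V is v_i (expressed in the standard basis). Since V is invertible (lower-triangular with 1s on the diagonal, up to permutation), solve by back-substitution:
  V =
[[0, 1, 0],
 [1, 0, 0],
 [-1, -1, 1]]
  V a = (-1, 4, -6)
Solving gives a = (4, -1, -3).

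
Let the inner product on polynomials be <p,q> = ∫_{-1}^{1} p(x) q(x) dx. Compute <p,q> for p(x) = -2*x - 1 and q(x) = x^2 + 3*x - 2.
<p,q> = -2/3

Expand the product: p(x)·q(x) = -2*x^3 - 7*x^2 + x + 2.
∫_{-1}^{1} of each monomial x^k gives [2/(k+1) if k even, 0 if k odd]. Integrating term-by-term (or equivalently evaluating the antiderivative F(x) = -x^4/2 - 7*x^3/3 + x^2/2 + 2*x at the endpoints):
  F(1) − F(−1) = -1/3 − (1/3) = -2/3.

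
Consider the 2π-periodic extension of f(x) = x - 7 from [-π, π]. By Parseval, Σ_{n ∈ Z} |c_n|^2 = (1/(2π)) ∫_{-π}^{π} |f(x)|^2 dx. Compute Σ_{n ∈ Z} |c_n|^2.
Σ |c_n|^2 = π^2/3 + 49

Expand and integrate term by term over [-π, π]:
  ∫ (x)^2 dx = 1·(2π^3/3); ∫ 2·1·(-7)·x dx = 0 (odd integrand); ∫ (-7)^2 dx = 49·2π.
So (1/(2π)) ∫_{-π}^{π} (x - 7)^2 dx = 1π^2/3 + 49 = π^2/3 + 49.
Parseval ⇒ Σ |c_n|^2 = π^2/3 + 49.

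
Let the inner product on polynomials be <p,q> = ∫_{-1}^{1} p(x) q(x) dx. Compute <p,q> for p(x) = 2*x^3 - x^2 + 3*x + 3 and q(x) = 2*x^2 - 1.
<p,q> = -32/15

Expand the product: p(x)·q(x) = 4*x^5 - 2*x^4 + 4*x^3 + 7*x^2 - 3*x - 3.
∫_{-1}^{1} of each monomial x^k gives [2/(k+1) if k even, 0 if k odd]. Integrating term-by-term (or equivalently evaluating the antiderivative F(x) = 2*x^6/3 - 2*x^5/5 + x^4 + 7*x^3/3 - 3*x^2/2 - 3*x at the endpoints):
  F(1) − F(−1) = -9/10 − (37/30) = -32/15.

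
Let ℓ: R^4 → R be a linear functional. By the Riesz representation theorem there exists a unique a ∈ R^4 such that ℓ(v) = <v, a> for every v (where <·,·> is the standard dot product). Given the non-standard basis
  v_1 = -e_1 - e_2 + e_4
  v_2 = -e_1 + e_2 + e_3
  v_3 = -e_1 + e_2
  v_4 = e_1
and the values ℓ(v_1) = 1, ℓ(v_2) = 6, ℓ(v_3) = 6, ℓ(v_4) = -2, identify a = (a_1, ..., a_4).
a = (-2, 4, 0, 3)

Write a = (a_1, ..., a_4) in the standard basis. For each basis vector v_i, ℓ(v_i) = <v_i, a> is a linear equation in the a_j's. Collect the n equations into a matrix system V a = ℓ, where row i of V is v_i (expressed in the standard basis). Since V is invertible (lower-triangular with 1s on the diagonal, up to permutation), solve by back-substitution:
  V =
[[-1, -1, 0, 1],
 [-1, 1, 1, 0],
 [-1, 1, 0, 0],
 [1, 0, 0, 0]]
  V a = (1, 6, 6, -2)
Solving gives a = (-2, 4, 0, 3).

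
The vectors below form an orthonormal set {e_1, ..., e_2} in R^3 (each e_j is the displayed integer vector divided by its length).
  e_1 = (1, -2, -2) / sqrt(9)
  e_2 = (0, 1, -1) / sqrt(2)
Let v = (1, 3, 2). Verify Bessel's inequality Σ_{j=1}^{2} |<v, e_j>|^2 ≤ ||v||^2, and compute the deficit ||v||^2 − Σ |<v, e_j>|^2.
Σ |<v, e_j>|^2 = 19/2; ||v||^2 = 14; deficit = 9/2

Write each e_j = u_j / sqrt(<u_j, u_j>) where u_j is the displayed integer vector. Then <v, e_j> = <v, u_j> / sqrt(<u_j, u_j>), so |<v, e_j>|^2 = <v, u_j>^2 / <u_j, u_j>.
Coefficients: <v, e_1> = -9/sqrt(9), <v, e_2> = 1/sqrt(2).
Square and sum: Σ |<v, e_j>|^2 = 19/2.
Compute ||v||^2 = v·v = 14.
Deficit = 14 − 19/2 = 9/2 ≥ 0, confirming Bessel's inequality. (The deficit equals ||v − Σ <v,e_j> e_j||^2, the squared distance from v to span{e_j}.)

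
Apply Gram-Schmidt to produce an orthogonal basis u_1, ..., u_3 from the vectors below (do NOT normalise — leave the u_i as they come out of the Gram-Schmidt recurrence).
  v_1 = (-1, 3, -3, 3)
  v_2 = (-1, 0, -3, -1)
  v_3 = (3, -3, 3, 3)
Orthogonal basis:
  u_1 = (-1, 3, -3, 3)
  u_2 = (-3/4, -3/4, -9/4, -7/4)
  u_3 = (414/259, -696/259, -312/259, 522/259)

Apply the Gram-Schmidt recurrence
  u_1 = v_1
  u_i = v_i − Σ_{j<i} ((v_i · u_j) / (u_j · u_j)) · u_j.

Step by step this gives:
  u_1 = (-1, 3, -3, 3)
  u_2 = (-3/4, -3/4, -9/4, -7/4)
  u_3 = (414/259, -696/259, -312/259, 522/259)

Orthogonality check:
  u_2 · u_1 = 0 (should be 0)
  u_3 · u_1 = 0 (should be 0)
  u_3 · u_2 = 0 (should be 0)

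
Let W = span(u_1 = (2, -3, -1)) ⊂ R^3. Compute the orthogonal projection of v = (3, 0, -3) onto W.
proj_W(v) = (9/7, -27/14, -9/14)

Set up U = [u_1 | ... | u_1] ∈ R^(3×1). The projector onto W = col(U) is P = U (U^T U)^(-1) U^T.
Compute U^T U =
  [14],
and U^T v = (9).
Solve U^T U · c = U^T v for the coefficients: c = (9/14). The projection is proj_W(v) = U c.
Check: (v - proj_W(v)) · u_1 = 0  (should be 0).
Result: proj_W(v) = (9/7, -27/14, -9/14).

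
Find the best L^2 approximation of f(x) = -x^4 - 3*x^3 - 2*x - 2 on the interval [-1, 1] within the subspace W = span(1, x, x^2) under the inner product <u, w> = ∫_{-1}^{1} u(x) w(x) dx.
g(x) = -6*x^2/7 - 19*x/5 - 67/35

The best approximation g ∈ W is the orthogonal projection of f onto W. Writing g = a_0 + a_1 x + a_2 x^2, the coefficients solve the normal equations G · a = b where
  G_{ij} = <φ_i, φ_j> and b_i = <f, φ_i>, with φ_0 = 1, φ_1 = x, φ_2 = x^2.
G =
  [2, 0, 2/3]
  [0, 2/3, 0]
  [2/3, 0, 2/5],
b = (-22/5, -38/15, -34/21).
Solving gives a_0 = -67/35, a_1 = -19/5, a_2 = -6/7, so
  g(x) = -6*x^2/7 - 19*x/5 - 67/35.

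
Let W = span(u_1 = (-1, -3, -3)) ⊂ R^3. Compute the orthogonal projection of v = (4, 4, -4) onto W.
proj_W(v) = (4/19, 12/19, 12/19)

Set up U = [u_1 | ... | u_1] ∈ R^(3×1). The projector onto W = col(U) is P = U (U^T U)^(-1) U^T.
Compute U^T U =
  [19],
and U^T v = (-4).
Solve U^T U · c = U^T v for the coefficients: c = (-4/19). The projection is proj_W(v) = U c.
Check: (v - proj_W(v)) · u_1 = 0  (should be 0).
Result: proj_W(v) = (4/19, 12/19, 12/19).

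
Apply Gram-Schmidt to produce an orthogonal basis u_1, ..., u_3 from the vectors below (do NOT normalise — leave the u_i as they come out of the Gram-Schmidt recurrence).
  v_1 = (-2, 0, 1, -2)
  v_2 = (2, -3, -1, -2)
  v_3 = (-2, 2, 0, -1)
Orthogonal basis:
  u_1 = (-2, 0, 1, -2)
  u_2 = (16/9, -3, -8/9, -20/9)
  u_3 = (10/161, 124/161, -166/161, -93/161)

Apply the Gram-Schmidt recurrence
  u_1 = v_1
  u_i = v_i − Σ_{j<i} ((v_i · u_j) / (u_j · u_j)) · u_j.

Step by step this gives:
  u_1 = (-2, 0, 1, -2)
  u_2 = (16/9, -3, -8/9, -20/9)
  u_3 = (10/161, 124/161, -166/161, -93/161)

Orthogonality check:
  u_2 · u_1 = 0 (should be 0)
  u_3 · u_1 = 0 (should be 0)
  u_3 · u_2 = 0 (should be 0)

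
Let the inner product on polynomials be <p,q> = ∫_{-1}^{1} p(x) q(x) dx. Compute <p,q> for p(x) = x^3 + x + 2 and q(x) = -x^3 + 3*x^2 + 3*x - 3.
<p,q> = -192/35

Expand the product: p(x)·q(x) = -x^6 + 3*x^5 + 2*x^4 - 2*x^3 + 9*x^2 + 3*x - 6.
∫_{-1}^{1} of each monomial x^k gives [2/(k+1) if k even, 0 if k odd]. Integrating term-by-term (or equivalently evaluating the antiderivative F(x) = -x^7/7 + x^6/2 + 2*x^5/5 - x^4/2 + 3*x^3 + 3*x^2/2 - 6*x at the endpoints):
  F(1) − F(−1) = -87/70 − (297/70) = -192/35.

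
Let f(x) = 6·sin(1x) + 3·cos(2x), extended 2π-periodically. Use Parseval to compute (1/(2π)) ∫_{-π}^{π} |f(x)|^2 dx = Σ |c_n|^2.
Σ |c_n|^2 = 45/2

Expand |f|^2 and use orthogonality of {sin(nx), cos(mx)} on [-π, π]:
  ∫_{-π}^{π} sin(nx)^2 dx = π, ∫ cos(mx)^2 dx = π, and cross terms integrate to 0.
So ∫_{-π}^{π} f(x)^2 dx = 6^2 · π + 3^2 · π = (36 + 9)π.
Divide by 2π: (36 + 9)/2 = 45/2.
By Parseval, this equals Σ |c_n|^2.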